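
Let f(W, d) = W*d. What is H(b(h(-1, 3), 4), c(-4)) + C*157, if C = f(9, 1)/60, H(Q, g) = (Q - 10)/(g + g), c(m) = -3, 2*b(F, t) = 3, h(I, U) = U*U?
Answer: 749/30 ≈ 24.967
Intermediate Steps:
h(I, U) = U²
b(F, t) = 3/2 (b(F, t) = (½)*3 = 3/2)
H(Q, g) = (-10 + Q)/(2*g) (H(Q, g) = (-10 + Q)/((2*g)) = (-10 + Q)*(1/(2*g)) = (-10 + Q)/(2*g))
C = 3/20 (C = (9*1)/60 = 9*(1/60) = 3/20 ≈ 0.15000)
H(b(h(-1, 3), 4), c(-4)) + C*157 = (½)*(-10 + 3/2)/(-3) + (3/20)*157 = (½)*(-⅓)*(-17/2) + 471/20 = 17/12 + 471/20 = 749/30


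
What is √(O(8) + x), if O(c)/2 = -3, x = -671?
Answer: I*√677 ≈ 26.019*I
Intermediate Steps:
O(c) = -6 (O(c) = 2*(-3) = -6)
√(O(8) + x) = √(-6 - 671) = √(-677) = I*√677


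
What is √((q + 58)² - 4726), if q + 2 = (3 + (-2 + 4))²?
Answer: √1835 ≈ 42.837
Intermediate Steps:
q = 23 (q = -2 + (3 + (-2 + 4))² = -2 + (3 + 2)² = -2 + 5² = -2 + 25 = 23)
√((q + 58)² - 4726) = √((23 + 58)² - 4726) = √(81² - 4726) = √(6561 - 4726) = √1835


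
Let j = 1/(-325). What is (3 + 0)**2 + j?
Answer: 2924/325 ≈ 8.9969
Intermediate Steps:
j = -1/325 ≈ -0.0030769
(3 + 0)**2 + j = (3 + 0)**2 - 1/325 = 3**2 - 1/325 = 9 - 1/325 = 2924/325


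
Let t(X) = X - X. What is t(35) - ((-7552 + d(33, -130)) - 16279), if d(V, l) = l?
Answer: 23961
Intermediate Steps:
t(X) = 0
t(35) - ((-7552 + d(33, -130)) - 16279) = 0 - ((-7552 - 130) - 16279) = 0 - (-7682 - 16279) = 0 - 1*(-23961) = 0 + 23961 = 23961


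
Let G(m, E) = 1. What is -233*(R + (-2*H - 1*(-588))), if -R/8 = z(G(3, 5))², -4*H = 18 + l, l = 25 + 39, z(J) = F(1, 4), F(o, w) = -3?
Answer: -129781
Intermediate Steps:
z(J) = -3
l = 64
H = -41/2 (H = -(18 + 64)/4 = -¼*82 = -41/2 ≈ -20.500)
R = -72 (R = -8*(-3)² = -8*9 = -72)
-233*(R + (-2*H - 1*(-588))) = -233*(-72 + (-2*(-41/2) - 1*(-588))) = -233*(-72 + (41 + 588)) = -233*(-72 + 629) = -233*557 = -129781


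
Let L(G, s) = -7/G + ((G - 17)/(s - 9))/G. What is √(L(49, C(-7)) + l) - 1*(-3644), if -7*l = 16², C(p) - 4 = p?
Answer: 3644 + I*√16215/21 ≈ 3644.0 + 6.0637*I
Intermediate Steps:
C(p) = 4 + p
l = -256/7 (l = -⅐*16² = -⅐*256 = -256/7 ≈ -36.571)
L(G, s) = -7/G + (-17 + G)/(G*(-9 + s)) (L(G, s) = -7/G + ((-17 + G)/(-9 + s))/G = -7/G + (-17 + G)/(G*(-9 + s)))
√(L(49, C(-7)) + l) - 1*(-3644) = √((46 + 49 - 7*(4 - 7))/(49*(-9 + (4 - 7))) - 256/7) - 1*(-3644) = √((46 + 49 - 7*(-3))/(49*(-9 - 3)) - 256/7) + 3644 = √((1/49)*(46 + 49 + 21)/(-12) - 256/7) + 3644 = √((1/49)*(-1/12)*116 - 256/7) + 3644 = √(-29/147 - 256/7) + 3644 = √(-5405/147) + 3644 = I*√16215/21 + 3644 = 3644 + I*√16215/21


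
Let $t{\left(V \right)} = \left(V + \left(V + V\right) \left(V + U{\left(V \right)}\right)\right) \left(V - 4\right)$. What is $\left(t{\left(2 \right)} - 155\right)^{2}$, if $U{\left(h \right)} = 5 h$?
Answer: $65025$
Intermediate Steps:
$t{\left(V \right)} = \left(-4 + V\right) \left(V + 12 V^{2}\right)$ ($t{\left(V \right)} = \left(V + \left(V + V\right) \left(V + 5 V\right)\right) \left(V - 4\right) = \left(V + 2 V 6 V\right) \left(-4 + V\right) = \left(V + 12 V^{2}\right) \left(-4 + V\right) = \left(-4 + V\right) \left(V + 12 V^{2}\right)$)
$\left(t{\left(2 \right)} - 155\right)^{2} = \left(2 \left(-4 - 94 + 12 \cdot 2^{2}\right) - 155\right)^{2} = \left(2 \left(-4 - 94 + 12 \cdot 4\right) - 155\right)^{2} = \left(2 \left(-4 - 94 + 48\right) - 155\right)^{2} = \left(2 \left(-50\right) - 155\right)^{2} = \left(-100 - 155\right)^{2} = \left(-255\right)^{2} = 65025$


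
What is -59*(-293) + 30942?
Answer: 48229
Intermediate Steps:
-59*(-293) + 30942 = 17287 + 30942 = 48229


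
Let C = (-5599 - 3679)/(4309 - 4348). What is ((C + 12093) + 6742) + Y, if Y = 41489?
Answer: 2361914/39 ≈ 60562.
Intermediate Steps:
C = 9278/39 (C = -9278/(-39) = -9278*(-1/39) = 9278/39 ≈ 237.90)
((C + 12093) + 6742) + Y = ((9278/39 + 12093) + 6742) + 41489 = (480905/39 + 6742) + 41489 = 743843/39 + 41489 = 2361914/39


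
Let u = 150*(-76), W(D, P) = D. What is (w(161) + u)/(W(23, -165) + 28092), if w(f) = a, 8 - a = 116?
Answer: -11508/28115 ≈ -0.40932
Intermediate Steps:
a = -108 (a = 8 - 1*116 = 8 - 116 = -108)
w(f) = -108
u = -11400
(w(161) + u)/(W(23, -165) + 28092) = (-108 - 11400)/(23 + 28092) = -11508/28115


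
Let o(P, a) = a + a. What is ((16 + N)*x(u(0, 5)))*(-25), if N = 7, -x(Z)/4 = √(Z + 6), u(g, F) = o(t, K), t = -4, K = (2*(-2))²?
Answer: 2300*√38 ≈ 14178.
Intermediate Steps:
K = 16 (K = (-4)² = 16)
o(P, a) = 2*a
u(g, F) = 32 (u(g, F) = 2*16 = 32)
x(Z) = -4*√(6 + Z) (x(Z) = -4*√(Z + 6) = -4*√(6 + Z))
((16 + N)*x(u(0, 5)))*(-25) = ((16 + 7)*(-4*√(6 + 32)))*(-25) = (23*(-4*√38))*(-25) = -92*√38*(-25) = 2300*√38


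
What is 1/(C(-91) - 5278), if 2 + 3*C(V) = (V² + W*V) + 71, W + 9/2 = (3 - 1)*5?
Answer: -2/5323 ≈ -0.00037573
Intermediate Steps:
W = 11/2 (W = -9/2 + (3 - 1)*5 = -9/2 + 2*5 = -9/2 + 10 = 11/2 ≈ 5.5000)
C(V) = 23 + V²/3 + 11*V/6 (C(V) = -⅔ + ((V² + 11*V/2) + 71)/3 = -⅔ + (71 + V² + 11*V/2)/3 = -⅔ + (71/3 + V²/3 + 11*V/6) = 23 + V²/3 + 11*V/6)
1/(C(-91) - 5278) = 1/((23 + (⅓)*(-91)² + (11/6)*(-91)) - 5278) = 1/((23 + (⅓)*8281 - 1001/6) - 5278) = 1/((23 + 8281/3 - 1001/6) - 5278) = 1/(5233/2 - 5278) = 1/(-5323/2) = -2/5323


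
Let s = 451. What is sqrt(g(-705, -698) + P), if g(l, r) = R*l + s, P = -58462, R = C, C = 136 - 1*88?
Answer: I*sqrt(91851) ≈ 303.07*I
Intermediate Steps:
C = 48 (C = 136 - 88 = 48)
R = 48
g(l, r) = 451 + 48*l (g(l, r) = 48*l + 451 = 451 + 48*l)
sqrt(g(-705, -698) + P) = sqrt((451 + 48*(-705)) - 58462) = sqrt((451 - 33840) - 58462) = sqrt(-33389 - 58462) = sqrt(-91851) = I*sqrt(91851)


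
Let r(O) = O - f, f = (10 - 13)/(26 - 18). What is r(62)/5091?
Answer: 499/40728 ≈ 0.012252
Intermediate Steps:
f = -3/8 ≈ -0.37500
r(O) = 3/8 + O (r(O) = O - 1*(-3/8) = O + 3/8 = 3/8 + O)
r(62)/5091 = (3/8 + 62)/5091 = (499/8)*(1/5091) = 499/40728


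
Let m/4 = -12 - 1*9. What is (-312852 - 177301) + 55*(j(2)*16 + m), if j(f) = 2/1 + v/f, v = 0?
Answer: -493013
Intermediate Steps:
m = -84 (m = 4*(-12 - 1*9) = 4*(-12 - 9) = 4*(-21) = -84)
j(f) = 2 (j(f) = 2/1 + 0/f = 2*1 + 0 = 2 + 0 = 2)
(-312852 - 177301) + 55*(j(2)*16 + m) = (-312852 - 177301) + 55*(2*16 - 84) = -490153 + 55*(32 - 84) = -490153 + 55*(-52) = -490153 - 2860 = -493013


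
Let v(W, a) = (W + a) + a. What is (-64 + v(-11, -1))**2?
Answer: 5929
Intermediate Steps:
v(W, a) = W + 2*a
(-64 + v(-11, -1))**2 = (-64 + (-11 + 2*(-1)))**2 = (-64 + (-11 - 2))**2 = (-64 - 13)**2 = (-77)**2 = 5929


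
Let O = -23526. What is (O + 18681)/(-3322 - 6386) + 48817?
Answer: 157973427/3236 ≈ 48818.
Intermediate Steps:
(O + 18681)/(-3322 - 6386) + 48817 = (-23526 + 18681)/(-3322 - 6386) + 48817 = -4845/(-9708) + 48817 = -4845*(-1/9708) + 48817 = 1615/3236 + 48817 = 157973427/3236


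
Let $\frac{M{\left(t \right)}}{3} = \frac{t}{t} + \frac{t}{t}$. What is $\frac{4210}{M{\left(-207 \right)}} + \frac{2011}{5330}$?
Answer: $\frac{11225683}{15990} \approx 702.04$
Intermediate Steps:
$M{\left(t \right)} = 6$ ($M{\left(t \right)} = 3 \left(\frac{t}{t} + \frac{t}{t}\right) = 3 \left(1 + 1\right) = 3 \cdot 2 = 6$)
$\frac{4210}{M{\left(-207 \right)}} + \frac{2011}{5330} = \frac{4210}{6} + \frac{2011}{5330} = 4210 \cdot \frac{1}{6} + 2011 \cdot \frac{1}{5330} = \frac{2105}{3} + \frac{2011}{5330} = \frac{11225683}{15990}$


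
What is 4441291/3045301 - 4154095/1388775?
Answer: -1296503149814/845847579255 ≈ -1.5328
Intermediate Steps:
4441291/3045301 - 4154095/1388775 = 4441291*(1/3045301) - 4154095*1/1388775 = 4441291/3045301 - 830819/277755 = -1296503149814/845847579255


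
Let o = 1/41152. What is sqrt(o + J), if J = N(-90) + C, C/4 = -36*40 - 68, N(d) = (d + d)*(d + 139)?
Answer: I*sqrt(392994850429)/5144 ≈ 121.87*I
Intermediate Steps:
N(d) = 2*d*(139 + d) (N(d) = (2*d)*(139 + d) = 2*d*(139 + d))
C = -6032 (C = 4*(-36*40 - 68) = 4*(-1440 - 68) = 4*(-1508) = -6032)
J = -14852 (J = 2*(-90)*(139 - 90) - 6032 = 2*(-90)*49 - 6032 = -8820 - 6032 = -14852)
o = 1/41152 ≈ 2.4300e-5
sqrt(o + J) = sqrt(1/41152 - 14852) = sqrt(-611189503/41152) = I*sqrt(392994850429)/5144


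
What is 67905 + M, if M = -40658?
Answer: 27247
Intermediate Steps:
67905 + M = 67905 - 40658 = 27247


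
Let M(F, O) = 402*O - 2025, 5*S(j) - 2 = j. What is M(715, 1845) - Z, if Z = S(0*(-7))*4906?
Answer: 3688513/5 ≈ 7.3770e+5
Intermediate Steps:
S(j) = 2/5 + j/5
M(F, O) = -2025 + 402*O
Z = 9812/5 (Z = (2/5 + (0*(-7))/5)*4906 = (2/5 + (1/5)*0)*4906 = (2/5 + 0)*4906 = (2/5)*4906 = 9812/5 ≈ 1962.4)
M(715, 1845) - Z = (-2025 + 402*1845) - 1*9812/5 = (-2025 + 741690) - 9812/5 = 739665 - 9812/5 = 3688513/5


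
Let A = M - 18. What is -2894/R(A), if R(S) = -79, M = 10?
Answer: 2894/79 ≈ 36.633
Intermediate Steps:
A = -8 (A = 10 - 18 = -8)
-2894/R(A) = -2894/(-79) = -2894*(-1/79) = 2894/79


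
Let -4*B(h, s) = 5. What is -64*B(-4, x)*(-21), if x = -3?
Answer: -1680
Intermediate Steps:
B(h, s) = -5/4 (B(h, s) = -1/4*5 = -5/4)
-64*B(-4, x)*(-21) = -64*(-5/4)*(-21) = 80*(-21) = -1680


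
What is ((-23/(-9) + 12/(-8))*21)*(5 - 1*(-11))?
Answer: 1064/3 ≈ 354.67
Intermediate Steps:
((-23/(-9) + 12/(-8))*21)*(5 - 1*(-11)) = ((-23*(-⅑) + 12*(-⅛))*21)*(5 + 11) = ((23/9 - 3/2)*21)*16 = ((19/18)*21)*16 = (133/6)*16 = 1064/3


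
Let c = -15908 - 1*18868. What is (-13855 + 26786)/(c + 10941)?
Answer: -12931/23835 ≈ -0.54252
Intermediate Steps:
c = -34776 (c = -15908 - 18868 = -34776)
(-13855 + 26786)/(c + 10941) = (-13855 + 26786)/(-34776 + 10941) = 12931/(-23835) = 12931*(-1/23835) = -12931/23835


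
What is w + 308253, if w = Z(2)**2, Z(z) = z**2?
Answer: 308269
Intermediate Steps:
w = 16 (w = (2**2)**2 = 4**2 = 16)
w + 308253 = 16 + 308253 = 308269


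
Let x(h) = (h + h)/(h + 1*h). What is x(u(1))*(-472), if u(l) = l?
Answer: -472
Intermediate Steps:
x(h) = 1 (x(h) = (2*h)/(h + h) = (2*h)/((2*h)) = (2*h)*(1/(2*h)) = 1)
x(u(1))*(-472) = 1*(-472) = -472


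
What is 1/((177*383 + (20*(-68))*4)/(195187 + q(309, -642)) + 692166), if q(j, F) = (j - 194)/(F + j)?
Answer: 64997156/44988842242779 ≈ 1.4447e-6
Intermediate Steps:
q(j, F) = (-194 + j)/(F + j)
1/((177*383 + (20*(-68))*4)/(195187 + q(309, -642)) + 692166) = 1/((177*383 + (20*(-68))*4)/(195187 + (-194 + 309)/(-642 + 309)) + 692166) = 1/((67791 - 1360*4)/(195187 + 115/(-333)) + 692166) = 1/((67791 - 5440)/(195187 - 1/333*115) + 692166) = 1/(62351/(195187 - 115/333) + 692166) = 1/(62351/(64997156/333) + 692166) = 1/(62351*(333/64997156) + 692166) = 1/(20762883/64997156 + 692166) = 1/(44988842242779/64997156) = 64997156/44988842242779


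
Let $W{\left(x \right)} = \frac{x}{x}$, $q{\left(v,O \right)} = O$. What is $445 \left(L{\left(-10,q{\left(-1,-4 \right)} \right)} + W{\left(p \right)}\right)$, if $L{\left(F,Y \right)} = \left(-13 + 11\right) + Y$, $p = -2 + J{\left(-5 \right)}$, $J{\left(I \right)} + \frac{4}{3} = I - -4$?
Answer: $-2225$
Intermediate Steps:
$J{\left(I \right)} = \frac{8}{3} + I$ ($J{\left(I \right)} = - \frac{4}{3} + \left(I - -4\right) = - \frac{4}{3} + \left(I + 4\right) = - \frac{4}{3} + \left(4 + I\right) = \frac{8}{3} + I$)
$p = - \frac{13}{3}$ ($p = -2 + \left(\frac{8}{3} - 5\right) = -2 - \frac{7}{3} = - \frac{13}{3} \approx -4.3333$)
$L{\left(F,Y \right)} = -2 + Y$
$W{\left(x \right)} = 1$
$445 \left(L{\left(-10,q{\left(-1,-4 \right)} \right)} + W{\left(p \right)}\right) = 445 \left(\left(-2 - 4\right) + 1\right) = 445 \left(-6 + 1\right) = 445 \left(-5\right) = -2225$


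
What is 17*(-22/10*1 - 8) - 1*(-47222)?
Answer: 235243/5 ≈ 47049.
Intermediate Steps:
17*(-22/10*1 - 8) - 1*(-47222) = 17*(-22*⅒*1 - 8) + 47222 = 17*(-11/5*1 - 8) + 47222 = 17*(-11/5 - 8) + 47222 = 17*(-51/5) + 47222 = -867/5 + 47222 = 235243/5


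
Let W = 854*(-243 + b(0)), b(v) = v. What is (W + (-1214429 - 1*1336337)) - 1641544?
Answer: -4399832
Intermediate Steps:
W = -207522 (W = 854*(-243 + 0) = 854*(-243) = -207522)
(W + (-1214429 - 1*1336337)) - 1641544 = (-207522 + (-1214429 - 1*1336337)) - 1641544 = (-207522 + (-1214429 - 1336337)) - 1641544 = (-207522 - 2550766) - 1641544 = -2758288 - 1641544 = -4399832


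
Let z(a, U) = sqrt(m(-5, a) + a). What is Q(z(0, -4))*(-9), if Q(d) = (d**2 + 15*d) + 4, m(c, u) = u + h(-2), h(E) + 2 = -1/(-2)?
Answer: -45/2 - 135*I*sqrt(6)/2 ≈ -22.5 - 165.34*I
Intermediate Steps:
h(E) = -3/2 (h(E) = -2 - 1/(-2) = -2 - 1*(-1/2) = -2 + 1/2 = -3/2)
m(c, u) = -3/2 + u (m(c, u) = u - 3/2 = -3/2 + u)
z(a, U) = sqrt(-3/2 + 2*a) (z(a, U) = sqrt((-3/2 + a) + a) = sqrt(-3/2 + 2*a))
Q(d) = 4 + d**2 + 15*d
Q(z(0, -4))*(-9) = (4 + (sqrt(-6 + 8*0)/2)**2 + 15*(sqrt(-6 + 8*0)/2))*(-9) = (4 + (sqrt(-6 + 0)/2)**2 + 15*(sqrt(-6 + 0)/2))*(-9) = (4 + (sqrt(-6)/2)**2 + 15*(sqrt(-6)/2))*(-9) = (4 + ((I*sqrt(6))/2)**2 + 15*((I*sqrt(6))/2))*(-9) = (4 + (I*sqrt(6)/2)**2 + 15*(I*sqrt(6)/2))*(-9) = (4 - 3/2 + 15*I*sqrt(6)/2)*(-9) = (5/2 + 15*I*sqrt(6)/2)*(-9) = -45/2 - 135*I*sqrt(6)/2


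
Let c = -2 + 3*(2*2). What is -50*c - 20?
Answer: -520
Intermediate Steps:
c = 10 (c = -2 + 3*4 = -2 + 12 = 10)
-50*c - 20 = -50*10 - 20 = -500 - 20 = -520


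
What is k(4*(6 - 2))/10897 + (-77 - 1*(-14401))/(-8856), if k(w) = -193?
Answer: -39449459/24125958 ≈ -1.6351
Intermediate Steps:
k(4*(6 - 2))/10897 + (-77 - 1*(-14401))/(-8856) = -193/10897 + (-77 - 1*(-14401))/(-8856) = -193*1/10897 + (-77 + 14401)*(-1/8856) = -193/10897 + 14324*(-1/8856) = -193/10897 - 3581/2214 = -39449459/24125958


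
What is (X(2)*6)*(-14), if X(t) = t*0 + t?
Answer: -168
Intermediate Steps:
X(t) = t (X(t) = 0 + t = t)
(X(2)*6)*(-14) = (2*6)*(-14) = 12*(-14) = -168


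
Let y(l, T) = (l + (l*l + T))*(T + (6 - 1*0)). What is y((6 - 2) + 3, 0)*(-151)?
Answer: -50736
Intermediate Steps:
y(l, T) = (6 + T)*(T + l + l**2) (y(l, T) = (l + (l**2 + T))*(T + (6 + 0)) = (l + (T + l**2))*(T + 6) = (T + l + l**2)*(6 + T) = (6 + T)*(T + l + l**2))
y((6 - 2) + 3, 0)*(-151) = (0**2 + 6*0 + 6*((6 - 2) + 3) + 6*((6 - 2) + 3)**2 + 0*((6 - 2) + 3) + 0*((6 - 2) + 3)**2)*(-151) = (0 + 0 + 6*(4 + 3) + 6*(4 + 3)**2 + 0*(4 + 3) + 0*(4 + 3)**2)*(-151) = (0 + 0 + 6*7 + 6*7**2 + 0*7 + 0*7**2)*(-151) = (0 + 0 + 42 + 6*49 + 0 + 0*49)*(-151) = (0 + 0 + 42 + 294 + 0 + 0)*(-151) = 336*(-151) = -50736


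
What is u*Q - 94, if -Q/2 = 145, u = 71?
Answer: -20684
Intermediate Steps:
Q = -290 (Q = -2*145 = -290)
u*Q - 94 = 71*(-290) - 94 = -20590 - 94 = -20684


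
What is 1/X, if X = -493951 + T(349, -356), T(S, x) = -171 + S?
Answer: -1/493773 ≈ -2.0252e-6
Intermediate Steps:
X = -493773 (X = -493951 + (-171 + 349) = -493951 + 178 = -493773)
1/X = 1/(-493773) = -1/493773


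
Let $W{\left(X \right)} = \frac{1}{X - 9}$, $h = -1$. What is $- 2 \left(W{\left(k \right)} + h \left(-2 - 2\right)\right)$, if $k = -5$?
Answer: $- \frac{55}{7} \approx -7.8571$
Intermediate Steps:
$W{\left(X \right)} = \frac{1}{-9 + X}$
$- 2 \left(W{\left(k \right)} + h \left(-2 - 2\right)\right) = - 2 \left(\frac{1}{-9 - 5} - \left(-2 - 2\right)\right) = - 2 \left(\frac{1}{-14} - -4\right) = - 2 \left(- \frac{1}{14} + 4\right) = \left(-2\right) \frac{55}{14} = - \frac{55}{7}$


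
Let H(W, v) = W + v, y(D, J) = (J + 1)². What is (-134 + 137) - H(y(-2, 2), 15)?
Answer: -21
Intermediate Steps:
y(D, J) = (1 + J)²
(-134 + 137) - H(y(-2, 2), 15) = (-134 + 137) - ((1 + 2)² + 15) = 3 - (3² + 15) = 3 - (9 + 15) = 3 - 1*24 = 3 - 24 = -21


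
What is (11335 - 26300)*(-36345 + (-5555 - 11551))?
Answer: 799894215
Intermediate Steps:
(11335 - 26300)*(-36345 + (-5555 - 11551)) = -14965*(-36345 - 17106) = -14965*(-53451) = 799894215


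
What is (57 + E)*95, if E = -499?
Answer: -41990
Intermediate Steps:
(57 + E)*95 = (57 - 499)*95 = -442*95 = -41990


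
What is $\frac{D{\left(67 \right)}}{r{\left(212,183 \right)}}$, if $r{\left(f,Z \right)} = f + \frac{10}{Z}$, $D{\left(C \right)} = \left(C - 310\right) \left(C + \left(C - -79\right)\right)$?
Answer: $- \frac{9471897}{38806} \approx -244.08$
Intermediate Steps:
$D{\left(C \right)} = \left(-310 + C\right) \left(79 + 2 C\right)$ ($D{\left(C \right)} = \left(-310 + C\right) \left(C + \left(C + 79\right)\right) = \left(-310 + C\right) \left(C + \left(79 + C\right)\right) = \left(-310 + C\right) \left(79 + 2 C\right)$)
$\frac{D{\left(67 \right)}}{r{\left(212,183 \right)}} = \frac{-24490 - 36247 + 2 \cdot 67^{2}}{212 + \frac{10}{183}} = \frac{-24490 - 36247 + 2 \cdot 4489}{212 + 10 \cdot \frac{1}{183}} = \frac{-24490 - 36247 + 8978}{212 + \frac{10}{183}} = - \frac{51759}{\frac{38806}{183}} = \left(-51759\right) \frac{183}{38806} = - \frac{9471897}{38806}$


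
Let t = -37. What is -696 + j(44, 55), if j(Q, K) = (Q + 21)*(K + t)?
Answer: 474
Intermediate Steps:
j(Q, K) = (-37 + K)*(21 + Q) (j(Q, K) = (Q + 21)*(K - 37) = (21 + Q)*(-37 + K) = (-37 + K)*(21 + Q))
-696 + j(44, 55) = -696 + (-777 - 37*44 + 21*55 + 55*44) = -696 + (-777 - 1628 + 1155 + 2420) = -696 + 1170 = 474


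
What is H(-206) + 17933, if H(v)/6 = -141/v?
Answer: 1847522/103 ≈ 17937.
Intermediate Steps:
H(v) = -846/v (H(v) = 6*(-141/v) = -846/v)
H(-206) + 17933 = -846/(-206) + 17933 = -846*(-1/206) + 17933 = 423/103 + 17933 = 1847522/103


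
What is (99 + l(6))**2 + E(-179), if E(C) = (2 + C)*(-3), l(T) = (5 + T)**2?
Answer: 48931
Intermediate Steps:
E(C) = -6 - 3*C
(99 + l(6))**2 + E(-179) = (99 + (5 + 6)**2)**2 + (-6 - 3*(-179)) = (99 + 11**2)**2 + (-6 + 537) = (99 + 121)**2 + 531 = 220**2 + 531 = 48400 + 531 = 48931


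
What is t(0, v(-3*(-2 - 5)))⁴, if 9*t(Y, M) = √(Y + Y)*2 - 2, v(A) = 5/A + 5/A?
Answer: 16/6561 ≈ 0.0024387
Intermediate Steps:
v(A) = 10/A
t(Y, M) = -2/9 + 2*√2*√Y/9 (t(Y, M) = (√(Y + Y)*2 - 2)/9 = (√(2*Y)*2 - 2)/9 = ((√2*√Y)*2 - 2)/9 = (2*√2*√Y - 2)/9 = (-2 + 2*√2*√Y)/9 = -2/9 + 2*√2*√Y/9)
t(0, v(-3*(-2 - 5)))⁴ = (-2/9 + 2*√2*√0/9)⁴ = (-2/9 + (2/9)*√2*0)⁴ = (-2/9 + 0)⁴ = (-2/9)⁴ = 16/6561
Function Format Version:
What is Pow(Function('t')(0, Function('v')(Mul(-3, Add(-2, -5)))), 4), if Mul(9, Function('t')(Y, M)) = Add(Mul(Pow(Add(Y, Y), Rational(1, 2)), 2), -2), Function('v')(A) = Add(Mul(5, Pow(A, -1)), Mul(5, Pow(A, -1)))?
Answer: Rational(16, 6561) ≈ 0.0024387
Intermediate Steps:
Function('v')(A) = Mul(10, Pow(A, -1))
Function('t')(Y, M) = Add(Rational(-2, 9), Mul(Rational(2, 9), Pow(2, Rational(1, 2)), Pow(Y, Rational(1, 2)))) (Function('t')(Y, M) = Mul(Rational(1, 9), Add(Mul(Pow(Add(Y, Y), Rational(1, 2)), 2), -2)) = Mul(Rational(1, 9), Add(Mul(Pow(Mul(2, Y), Rational(1, 2)), 2), -2)) = Mul(Rational(1, 9), Add(Mul(Mul(Pow(2, Rational(1, 2)), Pow(Y, Rational(1, 2))), 2), -2)) = Mul(Rational(1, 9), Add(Mul(2, Pow(2, Rational(1, 2)), Pow(Y, Rational(1, 2))), -2)) = Mul(Rational(1, 9), Add(-2, Mul(2, Pow(2, Rational(1, 2)), Pow(Y, Rational(1, 2))))) = Add(Rational(-2, 9), Mul(Rational(2, 9), Pow(2, Rational(1, 2)), Pow(Y, Rational(1, 2)))))
Pow(Function('t')(0, Function('v')(Mul(-3, Add(-2, -5)))), 4) = Pow(Add(Rational(-2, 9), Mul(Rational(2, 9), Pow(2, Rational(1, 2)), Pow(0, Rational(1, 2)))), 4) = Pow(Add(Rational(-2, 9), Mul(Rational(2, 9), Pow(2, Rational(1, 2)), 0)), 4) = Pow(Add(Rational(-2, 9), 0), 4) = Pow(Rational(-2, 9), 4) = Rational(16, 6561)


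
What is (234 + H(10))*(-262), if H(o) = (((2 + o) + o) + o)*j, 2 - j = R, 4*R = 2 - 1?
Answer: -75980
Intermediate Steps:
R = ¼ (R = (2 - 1)/4 = (¼)*1 = ¼ ≈ 0.25000)
j = 7/4 (j = 2 - 1*¼ = 2 - ¼ = 7/4 ≈ 1.7500)
H(o) = 7/2 + 21*o/4 (H(o) = (((2 + o) + o) + o)*(7/4) = ((2 + 2*o) + o)*(7/4) = (2 + 3*o)*(7/4) = 7/2 + 21*o/4)
(234 + H(10))*(-262) = (234 + (7/2 + (21/4)*10))*(-262) = (234 + (7/2 + 105/2))*(-262) = (234 + 56)*(-262) = 290*(-262) = -75980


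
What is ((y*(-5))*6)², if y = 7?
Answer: 44100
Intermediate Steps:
((y*(-5))*6)² = ((7*(-5))*6)² = (-35*6)² = (-210)² = 44100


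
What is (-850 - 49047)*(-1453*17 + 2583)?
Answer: 1103621846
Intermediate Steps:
(-850 - 49047)*(-1453*17 + 2583) = -49897*(-24701 + 2583) = -49897*(-22118) = 1103621846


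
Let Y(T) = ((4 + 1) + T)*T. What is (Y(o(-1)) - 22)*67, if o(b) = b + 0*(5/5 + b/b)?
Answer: -1742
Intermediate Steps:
o(b) = b (o(b) = b + 0*(5*(⅕) + 1) = b + 0*(1 + 1) = b + 0*2 = b + 0 = b)
Y(T) = T*(5 + T) (Y(T) = (5 + T)*T = T*(5 + T))
(Y(o(-1)) - 22)*67 = (-(5 - 1) - 22)*67 = (-1*4 - 22)*67 = (-4 - 22)*67 = -26*67 = -1742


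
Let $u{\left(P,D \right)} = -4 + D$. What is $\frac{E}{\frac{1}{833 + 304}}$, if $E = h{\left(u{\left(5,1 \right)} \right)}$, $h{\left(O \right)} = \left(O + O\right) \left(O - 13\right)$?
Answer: $109152$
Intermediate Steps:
$h{\left(O \right)} = 2 O \left(-13 + O\right)$
$E = 96$ ($E = 2 \left(-4 + 1\right) \left(-13 + \left(-4 + 1\right)\right) = 2 \left(-3\right) \left(-13 - 3\right) = 2 \left(-3\right) \left(-16\right) = 96$)
$\frac{E}{\frac{1}{833 + 304}} = \frac{96}{\frac{1}{833 + 304}} = \frac{96}{\frac{1}{1137}} = 96 \frac{1}{\frac{1}{1137}} = 96 \cdot 1137 = 109152$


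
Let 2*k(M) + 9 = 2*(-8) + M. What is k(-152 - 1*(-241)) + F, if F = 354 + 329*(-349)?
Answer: -114435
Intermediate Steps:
k(M) = -25/2 + M/2 (k(M) = -9/2 + (2*(-8) + M)/2 = -9/2 + (-16 + M)/2 = -9/2 + (-8 + M/2) = -25/2 + M/2)
F = -114467 (F = 354 - 114821 = -114467)
k(-152 - 1*(-241)) + F = (-25/2 + (-152 - 1*(-241))/2) - 114467 = (-25/2 + (-152 + 241)/2) - 114467 = (-25/2 + (1/2)*89) - 114467 = (-25/2 + 89/2) - 114467 = 32 - 114467 = -114435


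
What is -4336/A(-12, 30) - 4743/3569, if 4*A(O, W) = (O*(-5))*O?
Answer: 3655361/160605 ≈ 22.760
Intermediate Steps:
A(O, W) = -5*O**2/4 (A(O, W) = ((O*(-5))*O)/4 = ((-5*O)*O)/4 = (-5*O**2)/4 = -5*O**2/4)
-4336/A(-12, 30) - 4743/3569 = -4336/((-5/4*(-12)**2)) - 4743/3569 = -4336/((-5/4*144)) - 4743*1/3569 = -4336/(-180) - 4743/3569 = -4336*(-1/180) - 4743/3569 = 1084/45 - 4743/3569 = 3655361/160605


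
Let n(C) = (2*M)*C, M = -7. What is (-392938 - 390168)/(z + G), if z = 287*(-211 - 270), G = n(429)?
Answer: 783106/144053 ≈ 5.4362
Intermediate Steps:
n(C) = -14*C (n(C) = (2*(-7))*C = -14*C)
G = -6006 (G = -14*429 = -6006)
z = -138047 (z = 287*(-481) = -138047)
(-392938 - 390168)/(z + G) = (-392938 - 390168)/(-138047 - 6006) = -783106/(-144053) = -783106*(-1/144053) = 783106/144053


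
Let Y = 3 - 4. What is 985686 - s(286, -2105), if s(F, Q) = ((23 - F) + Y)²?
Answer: 915990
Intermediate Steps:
Y = -1
s(F, Q) = (22 - F)² (s(F, Q) = ((23 - F) - 1)² = (22 - F)²)
985686 - s(286, -2105) = 985686 - (-22 + 286)² = 985686 - 1*264² = 985686 - 1*69696 = 985686 - 69696 = 915990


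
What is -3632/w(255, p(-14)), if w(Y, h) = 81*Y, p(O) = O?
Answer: -3632/20655 ≈ -0.17584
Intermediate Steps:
-3632/w(255, p(-14)) = -3632/(81*255) = -3632/20655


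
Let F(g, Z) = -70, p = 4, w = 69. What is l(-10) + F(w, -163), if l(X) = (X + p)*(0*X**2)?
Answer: -70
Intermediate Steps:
l(X) = 0 (l(X) = (X + 4)*(0*X**2) = (4 + X)*0 = 0)
l(-10) + F(w, -163) = 0 - 70 = -70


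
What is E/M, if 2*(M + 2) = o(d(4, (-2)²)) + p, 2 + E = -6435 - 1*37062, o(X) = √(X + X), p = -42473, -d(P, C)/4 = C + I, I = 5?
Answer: 1231804682/601431867 + 173996*I*√2/601431867 ≈ 2.0481 + 0.00040914*I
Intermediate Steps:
d(P, C) = -20 - 4*C (d(P, C) = -4*(C + 5) = -4*(5 + C) = -20 - 4*C)
o(X) = √2*√X (o(X) = √(2*X) = √2*√X)
E = -43499 (E = -2 + (-6435 - 1*37062) = -2 + (-6435 - 37062) = -2 - 43497 = -43499)
M = -42477/2 + 3*I*√2 (M = -2 + (√2*√(-20 - 4*(-2)²) - 42473)/2 = -2 + (√2*√(-20 - 4*4) - 42473)/2 = -2 + (√2*√(-20 - 16) - 42473)/2 = -2 + (√2*√(-36) - 42473)/2 = -2 + (√2*(6*I) - 42473)/2 = -2 + (6*I*√2 - 42473)/2 = -2 + (-42473 + 6*I*√2)/2 = -2 + (-42473/2 + 3*I*√2) = -42477/2 + 3*I*√2 ≈ -21239.0 + 4.2426*I)
E/M = -43499/(-42477/2 + 3*I*√2)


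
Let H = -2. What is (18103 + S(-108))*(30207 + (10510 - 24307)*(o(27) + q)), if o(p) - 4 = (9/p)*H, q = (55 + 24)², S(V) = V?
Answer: -1549780865700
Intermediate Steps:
q = 6241 (q = 79² = 6241)
o(p) = 4 - 18/p (o(p) = 4 + (9/p)*(-2) = 4 - 18/p)
(18103 + S(-108))*(30207 + (10510 - 24307)*(o(27) + q)) = (18103 - 108)*(30207 + (10510 - 24307)*((4 - 18/27) + 6241)) = 17995*(30207 - 13797*((4 - 18*1/27) + 6241)) = 17995*(30207 - 13797*((4 - ⅔) + 6241)) = 17995*(30207 - 13797*(10/3 + 6241)) = 17995*(30207 - 13797*18733/3) = 17995*(30207 - 86153067) = 17995*(-86122860) = -1549780865700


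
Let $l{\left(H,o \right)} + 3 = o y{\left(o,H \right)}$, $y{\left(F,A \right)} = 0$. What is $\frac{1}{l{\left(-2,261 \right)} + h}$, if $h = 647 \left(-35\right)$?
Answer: $- \frac{1}{22648} \approx -4.4154 \cdot 10^{-5}$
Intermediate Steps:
$h = -22645$
$l{\left(H,o \right)} = -3$ ($l{\left(H,o \right)} = -3 + o 0 = -3 + 0 = -3$)
$\frac{1}{l{\left(-2,261 \right)} + h} = \frac{1}{-3 - 22645} = \frac{1}{-22648} = - \frac{1}{22648}$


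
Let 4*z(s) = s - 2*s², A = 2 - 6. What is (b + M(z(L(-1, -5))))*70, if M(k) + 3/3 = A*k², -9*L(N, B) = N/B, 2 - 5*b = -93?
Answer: 2066699537/1640250 ≈ 1260.0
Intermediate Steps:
b = 19 (b = ⅖ - ⅕*(-93) = ⅖ + 93/5 = 19)
L(N, B) = -N/(9*B)
A = -4
z(s) = -s²/2 + s/4 (z(s) = (s - 2*s²)/4 = -s²/2 + s/4)
M(k) = -1 - 4*k²
(b + M(z(L(-1, -5))))*70 = (19 + (-1 - 4*(1 - (-2)*(-1)/(9*(-5)))²/32400))*70 = (19 + (-1 - 4*(1 - (-2)*(-1)*(-1)/(9*5))²/32400))*70 = (19 + (-1 - 4*(1 - 2*(-1/45))²/32400))*70 = (19 + (-1 - 4*(1 + 2/45)²/32400))*70 = (19 + (-1 - 4*((¼)*(-1/45)*(47/45))²))*70 = (19 + (-1 - 4*(-47/8100)²))*70 = (19 + (-1 - 4*2209/65610000))*70 = (19 + (-1 - 2209/16402500))*70 = (19 - 16404709/16402500)*70 = (295242791/16402500)*70 = 2066699537/1640250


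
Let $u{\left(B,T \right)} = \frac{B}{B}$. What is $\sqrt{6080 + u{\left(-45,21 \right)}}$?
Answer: $\sqrt{6081} \approx 77.981$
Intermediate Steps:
$u{\left(B,T \right)} = 1$
$\sqrt{6080 + u{\left(-45,21 \right)}} = \sqrt{6080 + 1} = \sqrt{6081}$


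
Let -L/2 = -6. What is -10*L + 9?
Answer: -111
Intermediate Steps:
L = 12 (L = -2*(-6) = 12)
-10*L + 9 = -10*12 + 9 = -120 + 9 = -111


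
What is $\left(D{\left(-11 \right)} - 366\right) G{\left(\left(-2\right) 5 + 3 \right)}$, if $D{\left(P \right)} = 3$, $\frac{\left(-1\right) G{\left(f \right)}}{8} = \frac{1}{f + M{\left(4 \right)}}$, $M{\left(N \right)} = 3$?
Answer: $-726$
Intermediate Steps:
$G{\left(f \right)} = - \frac{8}{3 + f}$ ($G{\left(f \right)} = - \frac{8}{f + 3} = - \frac{8}{3 + f}$)
$\left(D{\left(-11 \right)} - 366\right) G{\left(\left(-2\right) 5 + 3 \right)} = \left(3 - 366\right) \left(- \frac{8}{3 + \left(\left(-2\right) 5 + 3\right)}\right) = - 363 \left(- \frac{8}{3 + \left(-10 + 3\right)}\right) = - 363 \left(- \frac{8}{3 - 7}\right) = - 363 \left(- \frac{8}{-4}\right) = - 363 \left(\left(-8\right) \left(- \frac{1}{4}\right)\right) = \left(-363\right) 2 = -726$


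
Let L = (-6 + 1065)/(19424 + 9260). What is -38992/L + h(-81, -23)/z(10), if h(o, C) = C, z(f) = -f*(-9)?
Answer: -33553403959/31770 ≈ -1.0561e+6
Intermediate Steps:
z(f) = 9*f (z(f) = -(-9)*f = 9*f)
L = 1059/28684 ≈ 0.036920
-38992/L + h(-81, -23)/z(10) = -38992/1059/28684 - 23/(9*10) = -38992*28684/1059 - 23/90 = -1118446528/1059 - 23*1/90 = -1118446528/1059 - 23/90 = -33553403959/31770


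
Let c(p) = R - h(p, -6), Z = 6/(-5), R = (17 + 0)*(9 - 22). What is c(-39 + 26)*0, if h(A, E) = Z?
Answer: 0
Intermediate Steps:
R = -221 (R = 17*(-13) = -221)
Z = -6/5 (Z = 6*(-1/5) = -6/5 ≈ -1.2000)
h(A, E) = -6/5
c(p) = -1099/5 (c(p) = -221 - 1*(-6/5) = -221 + 6/5 = -1099/5)
c(-39 + 26)*0 = -1099/5*0 = 0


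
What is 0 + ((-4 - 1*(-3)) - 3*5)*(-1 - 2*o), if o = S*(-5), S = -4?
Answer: 656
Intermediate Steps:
o = 20 (o = -4*(-5) = 20)
0 + ((-4 - 1*(-3)) - 3*5)*(-1 - 2*o) = 0 + ((-4 - 1*(-3)) - 3*5)*(-1 - 2*20) = 0 + ((-4 + 3) - 15)*(-1 - 40) = 0 + (-1 - 15)*(-41) = 0 - 16*(-41) = 0 + 656 = 656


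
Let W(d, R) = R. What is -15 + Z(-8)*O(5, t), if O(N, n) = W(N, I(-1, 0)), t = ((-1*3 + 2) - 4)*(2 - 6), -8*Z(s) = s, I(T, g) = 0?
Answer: -15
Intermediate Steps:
Z(s) = -s/8
t = 20 (t = ((-3 + 2) - 4)*(-4) = (-1 - 4)*(-4) = -5*(-4) = 20)
O(N, n) = 0
-15 + Z(-8)*O(5, t) = -15 - ⅛*(-8)*0 = -15 + 1*0 = -15 + 0 = -15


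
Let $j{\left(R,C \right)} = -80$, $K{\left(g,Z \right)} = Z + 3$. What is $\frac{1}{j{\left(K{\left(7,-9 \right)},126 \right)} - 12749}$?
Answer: $- \frac{1}{12829} \approx -7.7948 \cdot 10^{-5}$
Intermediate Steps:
$K{\left(g,Z \right)} = 3 + Z$
$\frac{1}{j{\left(K{\left(7,-9 \right)},126 \right)} - 12749} = \frac{1}{-80 - 12749} = \frac{1}{-12829} = - \frac{1}{12829}$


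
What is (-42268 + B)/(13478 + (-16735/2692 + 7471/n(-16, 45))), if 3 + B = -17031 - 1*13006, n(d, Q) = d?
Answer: -778612544/140036181 ≈ -5.5601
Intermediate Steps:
B = -30040 (B = -3 + (-17031 - 1*13006) = -3 + (-17031 - 13006) = -3 - 30037 = -30040)
(-42268 + B)/(13478 + (-16735/2692 + 7471/n(-16, 45))) = (-42268 - 30040)/(13478 + (-16735/2692 + 7471/(-16))) = -72308/(13478 + (-16735*1/2692 + 7471*(-1/16))) = -72308/(13478 + (-16735/2692 - 7471/16)) = -72308/(13478 - 5094923/10768) = -72308/140036181/10768 = -72308*10768/140036181 = -778612544/140036181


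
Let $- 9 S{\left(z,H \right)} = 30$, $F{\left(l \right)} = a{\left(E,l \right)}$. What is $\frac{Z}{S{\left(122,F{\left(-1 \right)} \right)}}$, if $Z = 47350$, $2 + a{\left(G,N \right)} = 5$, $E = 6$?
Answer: $-14205$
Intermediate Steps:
$a{\left(G,N \right)} = 3$ ($a{\left(G,N \right)} = -2 + 5 = 3$)
$F{\left(l \right)} = 3$
$S{\left(z,H \right)} = - \frac{10}{3}$ ($S{\left(z,H \right)} = \left(- \frac{1}{9}\right) 30 = - \frac{10}{3}$)
$\frac{Z}{S{\left(122,F{\left(-1 \right)} \right)}} = \frac{47350}{- \frac{10}{3}} = 47350 \left(- \frac{3}{10}\right) = -14205$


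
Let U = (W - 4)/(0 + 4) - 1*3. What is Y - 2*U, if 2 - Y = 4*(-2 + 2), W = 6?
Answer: 7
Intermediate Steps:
Y = 2 (Y = 2 - 4*(-2 + 2) = 2 - 4*0 = 2 - 1*0 = 2 + 0 = 2)
U = -5/2 (U = (6 - 4)/(0 + 4) - 1*3 = 2/4 - 3 = 2*(1/4) - 3 = 1/2 - 3 = -5/2 ≈ -2.5000)
Y - 2*U = 2 - 2*(-5/2) = 2 + 5 = 7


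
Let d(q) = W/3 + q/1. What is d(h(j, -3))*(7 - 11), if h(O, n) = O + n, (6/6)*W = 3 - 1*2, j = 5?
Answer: -28/3 ≈ -9.3333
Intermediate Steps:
W = 1 (W = 3 - 1*2 = 3 - 2 = 1)
d(q) = 1/3 + q (d(q) = 1/3 + q/1 = 1*(1/3) + q*1 = 1/3 + q)
d(h(j, -3))*(7 - 11) = (1/3 + (5 - 3))*(7 - 11) = (1/3 + 2)*(-4) = (7/3)*(-4) = -28/3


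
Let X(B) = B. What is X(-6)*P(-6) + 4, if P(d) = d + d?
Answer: 76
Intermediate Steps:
P(d) = 2*d
X(-6)*P(-6) + 4 = -12*(-6) + 4 = -6*(-12) + 4 = 72 + 4 = 76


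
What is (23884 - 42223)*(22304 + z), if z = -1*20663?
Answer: -30094299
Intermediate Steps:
z = -20663
(23884 - 42223)*(22304 + z) = (23884 - 42223)*(22304 - 20663) = -18339*1641 = -30094299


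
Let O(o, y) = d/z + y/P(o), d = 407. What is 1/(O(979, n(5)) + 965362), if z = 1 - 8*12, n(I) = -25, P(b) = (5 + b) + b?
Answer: 186485/180024731254 ≈ 1.0359e-6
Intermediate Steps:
P(b) = 5 + 2*b
z = -95 (z = 1 - 96 = -95)
O(o, y) = -407/95 + y/(5 + 2*o) (O(o, y) = 407/(-95) + y/(5 + 2*o) = 407*(-1/95) + y/(5 + 2*o) = -407/95 + y/(5 + 2*o))
1/(O(979, n(5)) + 965362) = 1/((-2035 - 814*979 + 95*(-25))/(95*(5 + 2*979)) + 965362) = 1/((-2035 - 796906 - 2375)/(95*(5 + 1958)) + 965362) = 1/((1/95)*(-801316)/1963 + 965362) = 1/((1/95)*(1/1963)*(-801316) + 965362) = 1/(-801316/186485 + 965362) = 1/(180024731254/186485) = 186485/180024731254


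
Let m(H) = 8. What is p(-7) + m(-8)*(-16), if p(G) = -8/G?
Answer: -888/7 ≈ -126.86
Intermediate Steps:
p(-7) + m(-8)*(-16) = -8/(-7) + 8*(-16) = -8*(-⅐) - 128 = 8/7 - 128 = -888/7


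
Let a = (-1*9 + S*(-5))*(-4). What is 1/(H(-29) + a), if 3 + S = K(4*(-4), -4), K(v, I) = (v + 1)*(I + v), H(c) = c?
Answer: 1/5947 ≈ 0.00016815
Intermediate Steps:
K(v, I) = (1 + v)*(I + v)
S = 297 (S = -3 + (-4 + 4*(-4) + (4*(-4))² - 16*(-4)) = -3 + (-4 - 16 + (-16)² - 4*(-16)) = -3 + (-4 - 16 + 256 + 64) = -3 + 300 = 297)
a = 5976 (a = (-1*9 + 297*(-5))*(-4) = (-9 - 1485)*(-4) = -1494*(-4) = 5976)
1/(H(-29) + a) = 1/(-29 + 5976) = 1/5947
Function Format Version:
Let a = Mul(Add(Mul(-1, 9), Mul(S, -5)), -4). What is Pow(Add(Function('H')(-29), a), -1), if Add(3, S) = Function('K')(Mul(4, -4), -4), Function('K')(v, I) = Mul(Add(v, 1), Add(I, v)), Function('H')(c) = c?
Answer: Rational(1, 5947) ≈ 0.00016815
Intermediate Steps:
Function('K')(v, I) = Mul(Add(1, v), Add(I, v))
S = 297 (S = Add(-3, Add(-4, Mul(4, -4), Pow(Mul(4, -4), 2), Mul(-4, Mul(4, -4)))) = Add(-3, Add(-4, -16, Pow(-16, 2), Mul(-4, -16))) = Add(-3, Add(-4, -16, 256, 64)) = Add(-3, 300) = 297)
a = 5976 (a = Mul(Add(Mul(-1, 9), Mul(297, -5)), -4) = Mul(Add(-9, -1485), -4) = Mul(-1494, -4) = 5976)
Pow(Add(Function('H')(-29), a), -1) = Pow(Add(-29, 5976), -1) = Pow(5947, -1) = Rational(1, 5947)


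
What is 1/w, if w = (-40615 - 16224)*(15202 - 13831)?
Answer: -1/77926269 ≈ -1.2833e-8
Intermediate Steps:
w = -77926269 (w = -56839*1371 = -77926269)
1/w = 1/(-77926269) = -1/77926269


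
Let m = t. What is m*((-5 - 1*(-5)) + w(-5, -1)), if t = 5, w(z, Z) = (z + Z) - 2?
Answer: -40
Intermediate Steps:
w(z, Z) = -2 + Z + z (w(z, Z) = (Z + z) - 2 = -2 + Z + z)
m = 5
m*((-5 - 1*(-5)) + w(-5, -1)) = 5*((-5 - 1*(-5)) + (-2 - 1 - 5)) = 5*((-5 + 5) - 8) = 5*(0 - 8) = 5*(-8) = -40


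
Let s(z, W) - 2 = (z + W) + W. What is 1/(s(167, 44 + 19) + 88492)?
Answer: 1/88787 ≈ 1.1263e-5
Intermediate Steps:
s(z, W) = 2 + z + 2*W (s(z, W) = 2 + ((z + W) + W) = 2 + ((W + z) + W) = 2 + (z + 2*W) = 2 + z + 2*W)
1/(s(167, 44 + 19) + 88492) = 1/((2 + 167 + 2*(44 + 19)) + 88492) = 1/((2 + 167 + 2*63) + 88492) = 1/((2 + 167 + 126) + 88492) = 1/(295 + 88492) = 1/88787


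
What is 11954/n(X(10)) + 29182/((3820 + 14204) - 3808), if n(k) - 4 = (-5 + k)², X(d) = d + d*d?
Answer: 245893171/78394132 ≈ 3.1366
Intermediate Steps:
X(d) = d + d²
n(k) = 4 + (-5 + k)²
11954/n(X(10)) + 29182/((3820 + 14204) - 3808) = 11954/(4 + (-5 + 10*(1 + 10))²) + 29182/((3820 + 14204) - 3808) = 11954/(4 + (-5 + 10*11)²) + 29182/(18024 - 3808) = 11954/(4 + (-5 + 110)²) + 29182/14216 = 11954/(4 + 105²) + 29182*(1/14216) = 11954/(4 + 11025) + 14591/7108 = 11954/11029 + 14591/7108 = 245893171/78394132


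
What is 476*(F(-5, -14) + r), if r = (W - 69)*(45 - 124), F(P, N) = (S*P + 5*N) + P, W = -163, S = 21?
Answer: 8638448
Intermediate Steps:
F(P, N) = 5*N + 22*P (F(P, N) = (21*P + 5*N) + P = (5*N + 21*P) + P = 5*N + 22*P)
r = 18328 (r = (-163 - 69)*(45 - 124) = -232*(-79) = 18328)
476*(F(-5, -14) + r) = 476*((5*(-14) + 22*(-5)) + 18328) = 476*((-70 - 110) + 18328) = 476*(-180 + 18328) = 476*18148 = 8638448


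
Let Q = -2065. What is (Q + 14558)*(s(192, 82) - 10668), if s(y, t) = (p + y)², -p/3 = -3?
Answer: 371454369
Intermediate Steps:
p = 9 (p = -3*(-3) = 9)
s(y, t) = (9 + y)²
(Q + 14558)*(s(192, 82) - 10668) = (-2065 + 14558)*((9 + 192)² - 10668) = 12493*(201² - 10668) = 12493*(40401 - 10668) = 12493*29733 = 371454369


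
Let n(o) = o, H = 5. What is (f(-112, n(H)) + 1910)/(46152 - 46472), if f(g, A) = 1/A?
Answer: -9551/1600 ≈ -5.9694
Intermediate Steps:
(f(-112, n(H)) + 1910)/(46152 - 46472) = (1/5 + 1910)/(46152 - 46472) = (⅕ + 1910)/(-320) = (9551/5)*(-1/320) = -9551/1600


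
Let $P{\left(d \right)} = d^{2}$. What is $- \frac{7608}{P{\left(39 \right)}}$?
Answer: $- \frac{2536}{507} \approx -5.002$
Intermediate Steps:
$- \frac{7608}{P{\left(39 \right)}} = - \frac{7608}{39^{2}} = - \frac{7608}{1521} = \left(-7608\right) \frac{1}{1521} = - \frac{2536}{507}$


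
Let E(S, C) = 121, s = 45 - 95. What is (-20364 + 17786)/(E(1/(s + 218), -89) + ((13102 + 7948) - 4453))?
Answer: -1289/8359 ≈ -0.15421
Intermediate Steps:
s = -50
(-20364 + 17786)/(E(1/(s + 218), -89) + ((13102 + 7948) - 4453)) = (-20364 + 17786)/(121 + ((13102 + 7948) - 4453)) = -2578/(121 + (21050 - 4453)) = -2578/(121 + 16597) = -2578/16718 = -2578*1/16718 = -1289/8359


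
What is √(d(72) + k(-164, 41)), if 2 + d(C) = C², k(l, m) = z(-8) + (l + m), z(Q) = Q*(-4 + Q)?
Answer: √5155 ≈ 71.798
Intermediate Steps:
k(l, m) = 96 + l + m (k(l, m) = -8*(-4 - 8) + (l + m) = -8*(-12) + (l + m) = 96 + (l + m) = 96 + l + m)
d(C) = -2 + C²
√(d(72) + k(-164, 41)) = √((-2 + 72²) + (96 - 164 + 41)) = √((-2 + 5184) - 27) = √(5182 - 27) = √5155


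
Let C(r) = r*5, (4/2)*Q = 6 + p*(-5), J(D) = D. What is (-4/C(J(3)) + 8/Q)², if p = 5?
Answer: 99856/81225 ≈ 1.2294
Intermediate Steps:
Q = -19/2 (Q = (6 + 5*(-5))/2 = (6 - 25)/2 = (½)*(-19) = -19/2 ≈ -9.5000)
C(r) = 5*r
(-4/C(J(3)) + 8/Q)² = (-4/(5*3) + 8/(-19/2))² = (-4/15 + 8*(-2/19))² = (-4*1/15 - 16/19)² = (-4/15 - 16/19)² = (-316/285)² = 99856/81225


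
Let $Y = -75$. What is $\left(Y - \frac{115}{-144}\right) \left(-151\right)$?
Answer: $\frac{1613435}{144} \approx 11204.0$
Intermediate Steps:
$\left(Y - \frac{115}{-144}\right) \left(-151\right) = \left(-75 - \frac{115}{-144}\right) \left(-151\right) = \left(-75 - - \frac{115}{144}\right) \left(-151\right) = \left(-75 + \frac{115}{144}\right) \left(-151\right) = \left(- \frac{10685}{144}\right) \left(-151\right) = \frac{1613435}{144}$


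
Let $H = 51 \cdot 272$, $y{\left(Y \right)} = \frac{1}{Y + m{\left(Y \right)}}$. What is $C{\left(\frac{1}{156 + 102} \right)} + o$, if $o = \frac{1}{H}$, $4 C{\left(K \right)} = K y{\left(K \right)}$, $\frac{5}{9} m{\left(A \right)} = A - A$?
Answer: $\frac{3469}{13872} \approx 0.25007$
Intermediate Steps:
$m{\left(A \right)} = 0$ ($m{\left(A \right)} = \frac{9 \left(A - A\right)}{5} = \frac{9}{5} \cdot 0 = 0$)
$y{\left(Y \right)} = \frac{1}{Y}$ ($y{\left(Y \right)} = \frac{1}{Y + 0} = \frac{1}{Y}$)
$C{\left(K \right)} = \frac{1}{4}$ ($C{\left(K \right)} = \frac{K \frac{1}{K}}{4} = \frac{1}{4} \cdot 1 = \frac{1}{4}$)
$H = 13872$
$o = \frac{1}{13872} \approx 7.2088 \cdot 10^{-5}$
$C{\left(\frac{1}{156 + 102} \right)} + o = \frac{1}{4} + \frac{1}{13872} = \frac{3469}{13872}$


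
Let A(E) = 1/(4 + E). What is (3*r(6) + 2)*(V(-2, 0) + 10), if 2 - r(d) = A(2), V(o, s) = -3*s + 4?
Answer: 105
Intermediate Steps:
V(o, s) = 4 - 3*s
r(d) = 11/6 (r(d) = 2 - 1/(4 + 2) = 2 - 1/6 = 11/6)
(3*r(6) + 2)*(V(-2, 0) + 10) = (3*(11/6) + 2)*((4 - 3*0) + 10) = (11/2 + 2)*((4 + 0) + 10) = 15*(4 + 10)/2 = (15/2)*14 = 105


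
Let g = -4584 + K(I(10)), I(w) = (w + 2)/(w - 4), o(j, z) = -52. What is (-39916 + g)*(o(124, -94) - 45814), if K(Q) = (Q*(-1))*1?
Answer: 2041128732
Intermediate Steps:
I(w) = (2 + w)/(-4 + w)
K(Q) = -Q (K(Q) = -Q*1 = -Q)
g = -4586 (g = -4584 - (2 + 10)/(-4 + 10) = -4584 - 12/6 = -4584 - 1*2 = -4584 - 2 = -4586)
(-39916 + g)*(o(124, -94) - 45814) = (-39916 - 4586)*(-52 - 45814) = -44502*(-45866) = 2041128732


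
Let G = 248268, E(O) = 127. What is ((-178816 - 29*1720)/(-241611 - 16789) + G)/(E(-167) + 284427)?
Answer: 8019084987/9191094200 ≈ 0.87248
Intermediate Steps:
((-178816 - 29*1720)/(-241611 - 16789) + G)/(E(-167) + 284427) = ((-178816 - 29*1720)/(-241611 - 16789) + 248268)/(127 + 284427) = ((-178816 - 49880)/(-258400) + 248268)/284554 = (-228696*(-1/258400) + 248268)*(1/284554) = (28587/32300 + 248268)*(1/284554) = (8019084987/32300)*(1/284554) = 8019084987/9191094200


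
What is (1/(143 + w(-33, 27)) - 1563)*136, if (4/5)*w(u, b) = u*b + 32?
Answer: -46552424/219 ≈ -2.1257e+5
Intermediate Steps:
w(u, b) = 40 + 5*b*u/4 (w(u, b) = 5*(u*b + 32)/4 = 5*(b*u + 32)/4 = 5*(32 + b*u)/4 = 40 + 5*b*u/4)
(1/(143 + w(-33, 27)) - 1563)*136 = (1/(143 + (40 + (5/4)*27*(-33))) - 1563)*136 = (1/(143 + (40 - 4455/4)) - 1563)*136 = (1/(143 - 4295/4) - 1563)*136 = (1/(-3723/4) - 1563)*136 = (-4/3723 - 1563)*136 = -5819053/3723*136 = -46552424/219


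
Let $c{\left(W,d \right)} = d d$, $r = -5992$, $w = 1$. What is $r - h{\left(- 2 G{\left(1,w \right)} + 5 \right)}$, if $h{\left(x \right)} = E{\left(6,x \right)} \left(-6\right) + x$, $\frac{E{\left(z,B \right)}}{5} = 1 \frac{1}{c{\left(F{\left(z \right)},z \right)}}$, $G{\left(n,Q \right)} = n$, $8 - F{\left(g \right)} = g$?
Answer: $- \frac{35965}{6} \approx -5994.2$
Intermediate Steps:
$F{\left(g \right)} = 8 - g$
$c{\left(W,d \right)} = d^{2}$
$E{\left(z,B \right)} = \frac{5}{z^{2}}$ ($E{\left(z,B \right)} = 5 \cdot 1 \frac{1}{z^{2}} = \frac{5}{z^{2}}$)
$h{\left(x \right)} = - \frac{5}{6} + x$ ($h{\left(x \right)} = \frac{5}{36} \left(-6\right) + x = - \frac{5}{6} + x$)
$r - h{\left(- 2 G{\left(1,w \right)} + 5 \right)} = -5992 - \left(- \frac{5}{6} + \left(\left(-2\right) 1 + 5\right)\right) = -5992 - \left(- \frac{5}{6} + \left(-2 + 5\right)\right) = -5992 - \left(- \frac{5}{6} + 3\right) = -5992 - \frac{13}{6} = - \frac{35965}{6}$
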